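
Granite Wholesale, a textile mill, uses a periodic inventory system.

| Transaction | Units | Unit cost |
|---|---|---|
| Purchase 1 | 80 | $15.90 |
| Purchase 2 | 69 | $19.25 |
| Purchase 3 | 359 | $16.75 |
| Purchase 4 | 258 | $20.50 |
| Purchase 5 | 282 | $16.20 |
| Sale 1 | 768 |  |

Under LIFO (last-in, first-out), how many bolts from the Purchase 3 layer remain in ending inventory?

Sale 1 (768) [LIFO — newest first]: 282 @ $16.20 + 258 @ $20.50 + 228 @ $16.75 = $13,676.40
Ending inventory: 80 @ $15.90 + 69 @ $19.25 + 131 @ $16.75 = $4,794.50

131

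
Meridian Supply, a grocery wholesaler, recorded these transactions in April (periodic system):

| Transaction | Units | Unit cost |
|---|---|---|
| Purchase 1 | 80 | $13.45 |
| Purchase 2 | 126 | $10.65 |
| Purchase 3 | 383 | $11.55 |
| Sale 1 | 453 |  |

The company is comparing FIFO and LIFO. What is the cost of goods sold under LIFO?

FIFO COGS: 80 @ $13.45 + 126 @ $10.65 + 247 @ $11.55 = $5,270.75
LIFO COGS: 383 @ $11.55 + 70 @ $10.65 = $5,169.15

COGS = $5,169.15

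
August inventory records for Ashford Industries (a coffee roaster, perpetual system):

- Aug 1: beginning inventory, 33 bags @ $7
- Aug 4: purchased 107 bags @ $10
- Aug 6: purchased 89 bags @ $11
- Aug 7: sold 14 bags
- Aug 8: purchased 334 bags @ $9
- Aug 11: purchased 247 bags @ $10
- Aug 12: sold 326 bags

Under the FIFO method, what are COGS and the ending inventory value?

Aug 7, 14 sold [FIFO — oldest first]: 14 @ $7 = $98
Aug 12, 326 sold [FIFO — oldest first]: 19 @ $7 + 107 @ $10 + 89 @ $11 + 111 @ $9 = $3,181
Total COGS = $98 + $3,181 = $3,279
Ending inventory: 223 @ $9 + 247 @ $10 = $4,477

COGS = $3,279; ending inventory = $4,477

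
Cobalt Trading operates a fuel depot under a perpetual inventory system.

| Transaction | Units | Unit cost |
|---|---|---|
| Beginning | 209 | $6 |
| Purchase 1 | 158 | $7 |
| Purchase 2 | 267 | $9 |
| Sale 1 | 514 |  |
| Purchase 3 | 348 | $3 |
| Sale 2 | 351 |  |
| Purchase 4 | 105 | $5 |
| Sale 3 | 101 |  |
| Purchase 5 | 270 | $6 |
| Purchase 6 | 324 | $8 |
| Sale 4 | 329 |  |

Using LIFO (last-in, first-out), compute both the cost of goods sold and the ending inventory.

COGS = $8,232; ending inventory = $2,312

Sale 1 (514) [LIFO — newest first]: 267 @ $9 + 158 @ $7 + 89 @ $6 = $4,043
Sale 2 (351) [LIFO — newest first]: 348 @ $3 + 3 @ $6 = $1,062
Sale 3 (101) [LIFO — newest first]: 101 @ $5 = $505
Sale 4 (329) [LIFO — newest first]: 324 @ $8 + 5 @ $6 = $2,622
Total COGS = $4,043 + $1,062 + $505 + $2,622 = $8,232
Ending inventory: 117 @ $6 + 4 @ $5 + 265 @ $6 = $2,312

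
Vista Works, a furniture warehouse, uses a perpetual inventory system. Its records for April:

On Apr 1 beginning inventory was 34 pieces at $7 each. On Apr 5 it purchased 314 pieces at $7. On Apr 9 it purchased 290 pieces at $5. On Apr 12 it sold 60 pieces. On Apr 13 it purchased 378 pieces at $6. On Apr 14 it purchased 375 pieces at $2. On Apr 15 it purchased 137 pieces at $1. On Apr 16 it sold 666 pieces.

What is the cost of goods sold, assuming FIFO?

Apr 12, 60 sold [FIFO — oldest first]: 34 @ $7 + 26 @ $7 = $420
Apr 16, 666 sold [FIFO — oldest first]: 288 @ $7 + 290 @ $5 + 88 @ $6 = $3,994
Total COGS = $420 + $3,994 = $4,414
Ending inventory: 290 @ $6 + 375 @ $2 + 137 @ $1 = $2,627
Check: goods available $7,041 = COGS $4,414 + ending $2,627

COGS = $4,414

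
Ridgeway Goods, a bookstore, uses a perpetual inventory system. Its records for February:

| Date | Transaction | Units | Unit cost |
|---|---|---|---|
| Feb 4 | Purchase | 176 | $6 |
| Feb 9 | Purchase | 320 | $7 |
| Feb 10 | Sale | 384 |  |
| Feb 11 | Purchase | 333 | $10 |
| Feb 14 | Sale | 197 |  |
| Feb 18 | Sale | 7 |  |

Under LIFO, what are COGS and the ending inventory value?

COGS = $4,664; ending inventory = $1,962

Feb 10, 384 sold [LIFO — newest first]: 320 @ $7 + 64 @ $6 = $2,624
Feb 14, 197 sold [LIFO — newest first]: 197 @ $10 = $1,970
Feb 18, 7 sold [LIFO — newest first]: 7 @ $10 = $70
Total COGS = $2,624 + $1,970 + $70 = $4,664
Ending inventory: 112 @ $6 + 129 @ $10 = $1,962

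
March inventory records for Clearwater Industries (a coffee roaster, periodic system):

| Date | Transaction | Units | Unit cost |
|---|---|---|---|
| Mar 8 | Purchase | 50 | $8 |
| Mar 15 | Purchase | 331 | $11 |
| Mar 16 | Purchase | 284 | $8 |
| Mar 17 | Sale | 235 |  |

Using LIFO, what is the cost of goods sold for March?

Mar 17, 235 sold [LIFO — newest first]: 235 @ $8 = $1,880
Ending inventory: 50 @ $8 + 331 @ $11 + 49 @ $8 = $4,433
Check: goods available $6,313 = COGS $1,880 + ending $4,433

COGS = $1,880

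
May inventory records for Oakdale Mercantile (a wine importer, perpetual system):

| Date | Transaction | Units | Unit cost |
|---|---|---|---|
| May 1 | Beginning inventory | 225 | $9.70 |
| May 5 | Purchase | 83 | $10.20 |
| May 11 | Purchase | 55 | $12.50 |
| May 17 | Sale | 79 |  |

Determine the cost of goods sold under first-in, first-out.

May 17, 79 sold [FIFO — oldest first]: 79 @ $9.70 = $766.30
Ending inventory: 146 @ $9.70 + 83 @ $10.20 + 55 @ $12.50 = $2,950.30

COGS = $766.30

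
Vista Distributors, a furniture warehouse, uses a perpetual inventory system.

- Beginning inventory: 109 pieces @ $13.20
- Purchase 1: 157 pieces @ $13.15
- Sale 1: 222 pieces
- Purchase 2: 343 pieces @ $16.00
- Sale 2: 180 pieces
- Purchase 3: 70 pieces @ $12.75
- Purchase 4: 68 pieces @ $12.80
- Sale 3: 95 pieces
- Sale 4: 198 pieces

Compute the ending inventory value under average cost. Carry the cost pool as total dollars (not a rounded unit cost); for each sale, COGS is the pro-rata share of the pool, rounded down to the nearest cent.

Ending inventory = $754.88

After Beginning: 109 on hand, pool $1,438.80 (≈ $13.2000 each)
After Purchase 1: 266 on hand, pool $3,503.35 (≈ $13.1705 each)
Sale 1, sell 222: 222/266 × $3,503.35 → $2,923.84
After Purchase 2: 387 on hand, pool $6,067.51 (≈ $15.6783 each)
Sale 2, sell 180: 180/387 × $6,067.51 → $2,822.09
After Purchase 3: 277 on hand, pool $4,137.92 (≈ $14.9383 each)
After Purchase 4: 345 on hand, pool $5,008.32 (≈ $14.5169 each)
Sale 3, sell 95: 95/345 × $5,008.32 → $1,379.10
Sale 4, sell 198: 198/250 × $3,629.22 → $2,874.34
Total COGS = $2,923.84 + $2,822.09 + $1,379.10 + $2,874.34 = $9,999.37
Ending inventory (cost pool remaining) = $754.88
Check: goods available $10,754.25 = COGS $9,999.37 + ending $754.88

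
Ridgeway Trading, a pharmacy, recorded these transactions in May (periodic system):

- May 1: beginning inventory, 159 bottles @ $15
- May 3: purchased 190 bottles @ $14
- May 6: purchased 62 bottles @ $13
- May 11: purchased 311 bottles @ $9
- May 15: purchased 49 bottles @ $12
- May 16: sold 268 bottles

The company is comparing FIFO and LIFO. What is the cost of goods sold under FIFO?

FIFO COGS: 159 @ $15 + 109 @ $14 = $3,911
LIFO COGS: 49 @ $12 + 219 @ $9 = $2,559

COGS = $3,911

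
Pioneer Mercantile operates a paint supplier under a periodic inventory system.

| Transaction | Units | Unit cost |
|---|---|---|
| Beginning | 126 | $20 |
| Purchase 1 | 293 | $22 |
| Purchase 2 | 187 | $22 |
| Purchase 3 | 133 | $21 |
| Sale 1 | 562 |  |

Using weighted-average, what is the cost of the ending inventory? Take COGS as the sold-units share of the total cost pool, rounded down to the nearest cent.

Ending inventory = $3,801.79

Sale 1, sell 562: 562/739 × $15,873.00 → $12,071.21
Ending inventory (cost pool remaining) = $3,801.79
Check: goods available $15,873.00 = COGS $12,071.21 + ending $3,801.79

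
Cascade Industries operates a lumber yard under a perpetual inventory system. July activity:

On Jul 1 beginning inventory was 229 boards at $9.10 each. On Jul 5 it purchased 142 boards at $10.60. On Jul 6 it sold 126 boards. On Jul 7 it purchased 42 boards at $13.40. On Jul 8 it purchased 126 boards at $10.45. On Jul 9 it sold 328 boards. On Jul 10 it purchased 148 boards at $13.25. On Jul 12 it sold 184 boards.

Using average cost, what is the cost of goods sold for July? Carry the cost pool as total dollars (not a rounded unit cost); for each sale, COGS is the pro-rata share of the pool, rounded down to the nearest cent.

COGS = $6,833.26

After Jul 1: 229 on hand, pool $2,083.90 (≈ $9.1000 each)
After Jul 5: 371 on hand, pool $3,589.10 (≈ $9.6741 each)
Jul 6, sell 126: 126/371 × $3,589.10 → $1,218.93
After Jul 7: 287 on hand, pool $2,932.97 (≈ $10.2194 each)
After Jul 8: 413 on hand, pool $4,249.67 (≈ $10.2898 each)
Jul 9, sell 328: 328/413 × $4,249.67 → $3,375.04
After Jul 10: 233 on hand, pool $2,835.63 (≈ $12.1701 each)
Jul 12, sell 184: 184/233 × $2,835.63 → $2,239.29
Total COGS = $1,218.93 + $3,375.04 + $2,239.29 = $6,833.26
Ending inventory (cost pool remaining) = $596.34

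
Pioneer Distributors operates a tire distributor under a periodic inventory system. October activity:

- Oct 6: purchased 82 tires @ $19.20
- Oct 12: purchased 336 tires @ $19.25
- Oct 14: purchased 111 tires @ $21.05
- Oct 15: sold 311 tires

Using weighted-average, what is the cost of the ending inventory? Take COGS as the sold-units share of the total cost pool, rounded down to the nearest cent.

Ending inventory = $4,277.15

Oct 15, sell 311: 311/529 × $10,378.95 → $6,101.80
Ending inventory (cost pool remaining) = $4,277.15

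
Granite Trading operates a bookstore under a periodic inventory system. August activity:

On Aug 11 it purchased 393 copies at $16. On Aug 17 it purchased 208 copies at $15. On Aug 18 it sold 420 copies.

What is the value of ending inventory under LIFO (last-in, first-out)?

Ending inventory = $2,896

Aug 18, 420 sold [LIFO — newest first]: 208 @ $15 + 212 @ $16 = $6,512
Ending inventory: 181 @ $16 = $2,896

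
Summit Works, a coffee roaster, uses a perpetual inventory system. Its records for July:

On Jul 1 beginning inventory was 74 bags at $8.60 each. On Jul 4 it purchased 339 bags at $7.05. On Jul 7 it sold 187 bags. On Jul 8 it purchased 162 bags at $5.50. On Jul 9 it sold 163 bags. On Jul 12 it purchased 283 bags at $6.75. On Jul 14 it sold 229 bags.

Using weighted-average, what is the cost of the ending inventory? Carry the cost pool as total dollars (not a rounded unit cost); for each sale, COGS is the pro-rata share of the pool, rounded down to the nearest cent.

After Jul 1: 74 on hand, pool $636.40 (≈ $8.6000 each)
After Jul 4: 413 on hand, pool $3,026.35 (≈ $7.3277 each)
Jul 7, sell 187: 187/413 × $3,026.35 → $1,370.28
After Jul 8: 388 on hand, pool $2,547.07 (≈ $6.5646 each)
Jul 9, sell 163: 163/388 × $2,547.07 → $1,070.03
After Jul 12: 508 on hand, pool $3,387.29 (≈ $6.6679 each)
Jul 14, sell 229: 229/508 × $3,387.29 → $1,526.94
Total COGS = $1,370.28 + $1,070.03 + $1,526.94 = $3,967.25
Ending inventory (cost pool remaining) = $1,860.35

Ending inventory = $1,860.35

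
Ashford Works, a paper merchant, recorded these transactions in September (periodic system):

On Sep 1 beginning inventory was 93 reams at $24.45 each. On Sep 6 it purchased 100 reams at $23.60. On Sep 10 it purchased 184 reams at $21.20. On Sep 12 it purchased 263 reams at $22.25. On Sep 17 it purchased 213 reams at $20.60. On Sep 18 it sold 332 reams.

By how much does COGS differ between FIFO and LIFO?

FIFO COGS: 93 @ $24.45 + 100 @ $23.60 + 139 @ $21.20 = $7,580.65
LIFO COGS: 213 @ $20.60 + 119 @ $22.25 = $7,035.55
Difference = |$7,580.65 − $7,035.55| = $545.10

$545.10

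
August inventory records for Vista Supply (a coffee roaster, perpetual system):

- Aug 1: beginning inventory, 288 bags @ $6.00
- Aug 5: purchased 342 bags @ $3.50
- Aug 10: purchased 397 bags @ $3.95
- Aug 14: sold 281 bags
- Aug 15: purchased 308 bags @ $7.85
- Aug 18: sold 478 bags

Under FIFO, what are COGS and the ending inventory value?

Aug 14, 281 sold [FIFO — oldest first]: 281 @ $6.00 = $1,686.00
Aug 18, 478 sold [FIFO — oldest first]: 7 @ $6.00 + 342 @ $3.50 + 129 @ $3.95 = $1,748.55
Total COGS = $1,686.00 + $1,748.55 = $3,434.55
Ending inventory: 268 @ $3.95 + 308 @ $7.85 = $3,476.40

COGS = $3,434.55; ending inventory = $3,476.40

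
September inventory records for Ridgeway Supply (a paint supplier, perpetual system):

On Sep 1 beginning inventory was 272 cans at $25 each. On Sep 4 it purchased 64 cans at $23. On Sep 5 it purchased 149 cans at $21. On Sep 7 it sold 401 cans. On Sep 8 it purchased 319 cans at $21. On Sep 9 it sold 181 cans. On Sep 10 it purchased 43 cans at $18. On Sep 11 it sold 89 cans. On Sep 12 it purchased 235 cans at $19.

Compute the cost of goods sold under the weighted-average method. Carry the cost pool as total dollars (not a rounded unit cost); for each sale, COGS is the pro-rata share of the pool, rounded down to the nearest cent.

COGS = $15,186.62

After Sep 1: 272 on hand, pool $6,800.00 (≈ $25.0000 each)
After Sep 4: 336 on hand, pool $8,272.00 (≈ $24.6190 each)
After Sep 5: 485 on hand, pool $11,401.00 (≈ $23.5072 each)
Sep 7, sell 401: 401/485 × $11,401.00 → $9,426.39
After Sep 8: 403 on hand, pool $8,673.61 (≈ $21.5226 each)
Sep 9, sell 181: 181/403 × $8,673.61 → $3,895.59
After Sep 10: 265 on hand, pool $5,552.02 (≈ $20.9510 each)
Sep 11, sell 89: 89/265 × $5,552.02 → $1,864.64
After Sep 12: 411 on hand, pool $8,152.38 (≈ $19.8355 each)
Total COGS = $9,426.39 + $3,895.59 + $1,864.64 = $15,186.62
Ending inventory (cost pool remaining) = $8,152.38
Check: goods available $23,339.00 = COGS $15,186.62 + ending $8,152.38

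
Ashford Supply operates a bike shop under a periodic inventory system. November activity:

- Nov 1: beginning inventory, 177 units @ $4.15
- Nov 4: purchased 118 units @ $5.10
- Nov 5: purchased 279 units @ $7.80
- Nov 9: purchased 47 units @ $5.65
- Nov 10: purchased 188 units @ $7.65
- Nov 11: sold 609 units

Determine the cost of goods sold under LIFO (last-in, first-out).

Nov 11, 609 sold [LIFO — newest first]: 188 @ $7.65 + 47 @ $5.65 + 279 @ $7.80 + 95 @ $5.10 = $4,364.45
Ending inventory: 177 @ $4.15 + 23 @ $5.10 = $851.85

COGS = $4,364.45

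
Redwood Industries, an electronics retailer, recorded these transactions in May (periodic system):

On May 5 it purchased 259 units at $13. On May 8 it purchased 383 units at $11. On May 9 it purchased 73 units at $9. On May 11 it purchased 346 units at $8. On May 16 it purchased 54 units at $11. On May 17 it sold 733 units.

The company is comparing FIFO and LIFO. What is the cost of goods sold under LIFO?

FIFO COGS: 259 @ $13 + 383 @ $11 + 73 @ $9 + 18 @ $8 = $8,381
LIFO COGS: 54 @ $11 + 346 @ $8 + 73 @ $9 + 260 @ $11 = $6,879

COGS = $6,879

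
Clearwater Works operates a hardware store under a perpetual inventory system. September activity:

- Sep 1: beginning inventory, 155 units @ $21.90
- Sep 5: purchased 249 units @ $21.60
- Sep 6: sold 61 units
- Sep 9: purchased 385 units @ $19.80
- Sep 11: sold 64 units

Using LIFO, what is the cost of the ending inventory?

Ending inventory = $13,811.10

Sep 6, 61 sold [LIFO — newest first]: 61 @ $21.60 = $1,317.60
Sep 11, 64 sold [LIFO — newest first]: 64 @ $19.80 = $1,267.20
Total COGS = $1,317.60 + $1,267.20 = $2,584.80
Ending inventory: 155 @ $21.90 + 188 @ $21.60 + 321 @ $19.80 = $13,811.10
Check: goods available $16,395.90 = COGS $2,584.80 + ending $13,811.10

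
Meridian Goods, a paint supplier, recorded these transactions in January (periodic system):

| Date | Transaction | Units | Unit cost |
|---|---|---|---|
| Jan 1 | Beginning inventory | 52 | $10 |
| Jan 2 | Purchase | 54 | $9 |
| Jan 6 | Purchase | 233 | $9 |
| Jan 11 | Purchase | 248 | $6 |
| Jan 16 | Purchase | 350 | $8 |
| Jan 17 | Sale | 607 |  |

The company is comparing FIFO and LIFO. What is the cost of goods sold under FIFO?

COGS = $4,751

FIFO COGS: 52 @ $10 + 54 @ $9 + 233 @ $9 + 248 @ $6 + 20 @ $8 = $4,751
LIFO COGS: 350 @ $8 + 248 @ $6 + 9 @ $9 = $4,369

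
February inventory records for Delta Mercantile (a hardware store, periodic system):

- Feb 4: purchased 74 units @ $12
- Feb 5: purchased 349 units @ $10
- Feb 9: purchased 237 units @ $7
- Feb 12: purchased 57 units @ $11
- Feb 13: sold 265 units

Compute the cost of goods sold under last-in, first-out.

Feb 13, 265 sold [LIFO — newest first]: 57 @ $11 + 208 @ $7 = $2,083
Ending inventory: 74 @ $12 + 349 @ $10 + 29 @ $7 = $4,581
Check: goods available $6,664 = COGS $2,083 + ending $4,581

COGS = $2,083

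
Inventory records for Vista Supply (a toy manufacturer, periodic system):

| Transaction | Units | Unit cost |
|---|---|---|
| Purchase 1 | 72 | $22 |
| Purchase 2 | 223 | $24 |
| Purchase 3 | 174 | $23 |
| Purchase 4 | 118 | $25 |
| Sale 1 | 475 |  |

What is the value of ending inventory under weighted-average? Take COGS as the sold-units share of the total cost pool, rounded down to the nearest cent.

Sale 1, sell 475: 475/587 × $13,888.00 → $11,238.16
Ending inventory (cost pool remaining) = $2,649.84

Ending inventory = $2,649.84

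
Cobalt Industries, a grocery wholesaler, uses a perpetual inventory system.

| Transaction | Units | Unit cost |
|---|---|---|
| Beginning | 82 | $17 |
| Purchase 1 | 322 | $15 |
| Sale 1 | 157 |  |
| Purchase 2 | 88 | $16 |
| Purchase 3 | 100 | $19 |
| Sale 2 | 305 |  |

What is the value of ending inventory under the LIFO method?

Sale 1 (157) [LIFO — newest first]: 157 @ $15 = $2,355
Sale 2 (305) [LIFO — newest first]: 100 @ $19 + 88 @ $16 + 117 @ $15 = $5,063
Total COGS = $2,355 + $5,063 = $7,418
Ending inventory: 82 @ $17 + 48 @ $15 = $2,114
Check: goods available $9,532 = COGS $7,418 + ending $2,114

Ending inventory = $2,114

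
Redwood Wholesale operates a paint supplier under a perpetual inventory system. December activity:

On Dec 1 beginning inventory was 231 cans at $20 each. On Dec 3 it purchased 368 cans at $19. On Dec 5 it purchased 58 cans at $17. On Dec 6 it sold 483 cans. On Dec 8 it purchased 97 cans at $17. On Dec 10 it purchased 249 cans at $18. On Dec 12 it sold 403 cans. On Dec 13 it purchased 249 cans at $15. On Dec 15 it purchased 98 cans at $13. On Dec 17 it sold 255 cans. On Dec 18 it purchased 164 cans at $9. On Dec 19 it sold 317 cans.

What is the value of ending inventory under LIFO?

Dec 6, 483 sold [LIFO — newest first]: 58 @ $17 + 368 @ $19 + 57 @ $20 = $9,118
Dec 12, 403 sold [LIFO — newest first]: 249 @ $18 + 97 @ $17 + 57 @ $20 = $7,271
Dec 17, 255 sold [LIFO — newest first]: 98 @ $13 + 157 @ $15 = $3,629
Dec 19, 317 sold [LIFO — newest first]: 164 @ $9 + 92 @ $15 + 61 @ $20 = $4,076
Total COGS = $9,118 + $7,271 + $3,629 + $4,076 = $24,094
Ending inventory: 56 @ $20 = $1,120
Check: goods available $25,214 = COGS $24,094 + ending $1,120

Ending inventory = $1,120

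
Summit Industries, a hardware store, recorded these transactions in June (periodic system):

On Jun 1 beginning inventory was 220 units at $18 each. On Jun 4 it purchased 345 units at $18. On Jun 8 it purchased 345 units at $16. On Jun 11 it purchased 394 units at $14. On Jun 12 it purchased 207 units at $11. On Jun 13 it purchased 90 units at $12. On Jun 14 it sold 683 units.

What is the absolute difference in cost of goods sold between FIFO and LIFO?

FIFO COGS: 220 @ $18 + 345 @ $18 + 118 @ $16 = $12,058
LIFO COGS: 90 @ $12 + 207 @ $11 + 386 @ $14 = $8,761
Difference = |$12,058 − $8,761| = $3,297

$3,297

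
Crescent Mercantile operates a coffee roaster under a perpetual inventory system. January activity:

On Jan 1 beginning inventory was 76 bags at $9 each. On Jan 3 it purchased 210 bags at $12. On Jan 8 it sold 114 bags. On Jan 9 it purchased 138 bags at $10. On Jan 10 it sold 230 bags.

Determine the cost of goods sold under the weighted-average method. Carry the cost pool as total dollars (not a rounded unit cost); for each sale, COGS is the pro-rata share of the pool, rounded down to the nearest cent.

After Jan 1: 76 on hand, pool $684.00 (≈ $9.0000 each)
After Jan 3: 286 on hand, pool $3,204.00 (≈ $11.2028 each)
Jan 8, sell 114: 114/286 × $3,204.00 → $1,277.11
After Jan 9: 310 on hand, pool $3,306.89 (≈ $10.6674 each)
Jan 10, sell 230: 230/310 × $3,306.89 → $2,453.49
Total COGS = $1,277.11 + $2,453.49 = $3,730.60
Ending inventory (cost pool remaining) = $853.40
Check: goods available $4,584.00 = COGS $3,730.60 + ending $853.40

COGS = $3,730.60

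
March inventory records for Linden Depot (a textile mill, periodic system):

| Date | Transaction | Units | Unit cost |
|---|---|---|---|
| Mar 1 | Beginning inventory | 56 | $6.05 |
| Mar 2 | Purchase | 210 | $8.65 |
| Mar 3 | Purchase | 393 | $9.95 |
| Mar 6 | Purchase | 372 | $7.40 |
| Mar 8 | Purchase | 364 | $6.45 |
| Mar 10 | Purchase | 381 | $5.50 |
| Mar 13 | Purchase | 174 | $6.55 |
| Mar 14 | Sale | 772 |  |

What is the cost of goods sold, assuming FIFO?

Mar 14, 772 sold [FIFO — oldest first]: 56 @ $6.05 + 210 @ $8.65 + 393 @ $9.95 + 113 @ $7.40 = $6,901.85
Ending inventory: 259 @ $7.40 + 364 @ $6.45 + 381 @ $5.50 + 174 @ $6.55 = $7,499.60
Check: goods available $14,401.45 = COGS $6,901.85 + ending $7,499.60

COGS = $6,901.85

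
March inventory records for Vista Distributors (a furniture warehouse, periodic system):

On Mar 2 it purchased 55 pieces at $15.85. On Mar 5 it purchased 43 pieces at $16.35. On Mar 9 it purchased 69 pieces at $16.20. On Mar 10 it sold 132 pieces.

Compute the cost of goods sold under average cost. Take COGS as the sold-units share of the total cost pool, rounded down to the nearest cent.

COGS = $2,128.28

Mar 10, sell 132: 132/167 × $2,692.60 → $2,128.28
Ending inventory (cost pool remaining) = $564.32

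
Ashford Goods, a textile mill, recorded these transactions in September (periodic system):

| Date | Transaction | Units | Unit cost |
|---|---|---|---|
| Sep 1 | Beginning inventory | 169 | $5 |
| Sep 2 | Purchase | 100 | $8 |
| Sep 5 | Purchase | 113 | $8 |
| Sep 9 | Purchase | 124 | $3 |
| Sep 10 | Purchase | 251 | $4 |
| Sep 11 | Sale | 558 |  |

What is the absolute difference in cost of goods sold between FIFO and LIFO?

$289

FIFO COGS: 169 @ $5 + 100 @ $8 + 113 @ $8 + 124 @ $3 + 52 @ $4 = $3,129
LIFO COGS: 251 @ $4 + 124 @ $3 + 113 @ $8 + 70 @ $8 = $2,840
Difference = |$3,129 − $2,840| = $289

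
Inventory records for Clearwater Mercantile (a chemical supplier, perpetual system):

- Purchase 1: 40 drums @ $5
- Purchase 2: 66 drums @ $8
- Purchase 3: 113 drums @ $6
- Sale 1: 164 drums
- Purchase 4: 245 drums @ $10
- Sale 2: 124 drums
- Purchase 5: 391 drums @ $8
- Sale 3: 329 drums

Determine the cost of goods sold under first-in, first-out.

Sale 1 (164) [FIFO — oldest first]: 40 @ $5 + 66 @ $8 + 58 @ $6 = $1,076
Sale 2 (124) [FIFO — oldest first]: 55 @ $6 + 69 @ $10 = $1,020
Sale 3 (329) [FIFO — oldest first]: 176 @ $10 + 153 @ $8 = $2,984
Total COGS = $1,076 + $1,020 + $2,984 = $5,080
Ending inventory: 238 @ $8 = $1,904

COGS = $5,080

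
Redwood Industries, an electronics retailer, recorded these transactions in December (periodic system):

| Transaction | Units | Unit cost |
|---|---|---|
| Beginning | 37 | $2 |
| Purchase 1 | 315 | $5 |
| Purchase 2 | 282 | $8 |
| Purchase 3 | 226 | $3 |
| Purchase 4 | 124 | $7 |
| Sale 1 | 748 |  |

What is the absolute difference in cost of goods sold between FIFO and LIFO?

$135

FIFO COGS: 37 @ $2 + 315 @ $5 + 282 @ $8 + 114 @ $3 = $4,247
LIFO COGS: 124 @ $7 + 226 @ $3 + 282 @ $8 + 116 @ $5 = $4,382
Difference = |$4,247 − $4,382| = $135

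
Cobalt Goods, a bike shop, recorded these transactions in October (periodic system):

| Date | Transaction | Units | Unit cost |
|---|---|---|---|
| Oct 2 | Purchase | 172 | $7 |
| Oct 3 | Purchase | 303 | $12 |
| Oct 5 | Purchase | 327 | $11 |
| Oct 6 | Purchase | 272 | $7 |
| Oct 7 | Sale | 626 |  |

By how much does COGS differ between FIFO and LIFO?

FIFO COGS: 172 @ $7 + 303 @ $12 + 151 @ $11 = $6,501
LIFO COGS: 272 @ $7 + 327 @ $11 + 27 @ $12 = $5,825
Difference = |$6,501 − $5,825| = $676

$676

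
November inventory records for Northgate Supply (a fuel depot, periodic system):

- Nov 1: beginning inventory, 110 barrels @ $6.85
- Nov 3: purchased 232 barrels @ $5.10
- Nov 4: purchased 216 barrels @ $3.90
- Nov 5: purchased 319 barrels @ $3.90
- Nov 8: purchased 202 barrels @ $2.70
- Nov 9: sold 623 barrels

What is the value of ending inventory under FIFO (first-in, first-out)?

Ending inventory = $1,536.00

Nov 9, 623 sold [FIFO — oldest first]: 110 @ $6.85 + 232 @ $5.10 + 216 @ $3.90 + 65 @ $3.90 = $3,032.60
Ending inventory: 254 @ $3.90 + 202 @ $2.70 = $1,536.00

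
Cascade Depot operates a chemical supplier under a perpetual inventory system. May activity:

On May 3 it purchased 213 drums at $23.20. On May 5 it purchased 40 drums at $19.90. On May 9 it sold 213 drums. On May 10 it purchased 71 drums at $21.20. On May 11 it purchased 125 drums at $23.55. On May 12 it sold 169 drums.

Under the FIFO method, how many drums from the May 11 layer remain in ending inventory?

May 9, 213 sold [FIFO — oldest first]: 213 @ $23.20 = $4,941.60
May 12, 169 sold [FIFO — oldest first]: 40 @ $19.90 + 71 @ $21.20 + 58 @ $23.55 = $3,667.10
Total COGS = $4,941.60 + $3,667.10 = $8,608.70
Ending inventory: 67 @ $23.55 = $1,577.85

67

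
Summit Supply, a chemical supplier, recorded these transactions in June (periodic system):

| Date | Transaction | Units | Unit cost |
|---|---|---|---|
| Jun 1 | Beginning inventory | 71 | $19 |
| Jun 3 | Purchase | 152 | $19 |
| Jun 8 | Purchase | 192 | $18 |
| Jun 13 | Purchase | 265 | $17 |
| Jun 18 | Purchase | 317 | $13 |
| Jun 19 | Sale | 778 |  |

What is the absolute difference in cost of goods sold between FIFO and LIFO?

FIFO COGS: 71 @ $19 + 152 @ $19 + 192 @ $18 + 265 @ $17 + 98 @ $13 = $13,472
LIFO COGS: 317 @ $13 + 265 @ $17 + 192 @ $18 + 4 @ $19 = $12,158
Difference = |$13,472 − $12,158| = $1,314

$1,314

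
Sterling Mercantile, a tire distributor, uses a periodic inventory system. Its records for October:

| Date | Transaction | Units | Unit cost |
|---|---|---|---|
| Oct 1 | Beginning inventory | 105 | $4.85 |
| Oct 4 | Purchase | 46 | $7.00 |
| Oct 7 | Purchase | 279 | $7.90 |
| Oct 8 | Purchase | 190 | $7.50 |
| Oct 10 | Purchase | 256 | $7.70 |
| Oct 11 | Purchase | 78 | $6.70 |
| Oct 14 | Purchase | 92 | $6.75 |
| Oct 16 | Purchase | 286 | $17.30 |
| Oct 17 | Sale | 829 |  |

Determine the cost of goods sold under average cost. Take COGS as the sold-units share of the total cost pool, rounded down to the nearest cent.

COGS = $7,793.93

Oct 17, sell 829: 829/1332 × $12,522.95 → $7,793.93
Ending inventory (cost pool remaining) = $4,729.02
Check: goods available $12,522.95 = COGS $7,793.93 + ending $4,729.02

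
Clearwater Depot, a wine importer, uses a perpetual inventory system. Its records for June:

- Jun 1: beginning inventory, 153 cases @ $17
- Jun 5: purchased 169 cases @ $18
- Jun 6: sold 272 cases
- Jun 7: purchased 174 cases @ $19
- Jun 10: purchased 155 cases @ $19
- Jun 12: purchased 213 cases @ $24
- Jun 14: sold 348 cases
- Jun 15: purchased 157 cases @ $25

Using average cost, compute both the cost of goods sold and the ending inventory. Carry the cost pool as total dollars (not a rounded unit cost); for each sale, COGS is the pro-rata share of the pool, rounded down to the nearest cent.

COGS = $11,961.44; ending inventory = $8,969.56

After Jun 1: 153 on hand, pool $2,601.00 (≈ $17.0000 each)
After Jun 5: 322 on hand, pool $5,643.00 (≈ $17.5248 each)
Jun 6, sell 272: 272/322 × $5,643.00 → $4,766.75
After Jun 7: 224 on hand, pool $4,182.25 (≈ $18.6708 each)
After Jun 10: 379 on hand, pool $7,127.25 (≈ $18.8054 each)
After Jun 12: 592 on hand, pool $12,239.25 (≈ $20.6744 each)
Jun 14, sell 348: 348/592 × $12,239.25 → $7,194.69
After Jun 15: 401 on hand, pool $8,969.56 (≈ $22.3680 each)
Total COGS = $4,766.75 + $7,194.69 = $11,961.44
Ending inventory (cost pool remaining) = $8,969.56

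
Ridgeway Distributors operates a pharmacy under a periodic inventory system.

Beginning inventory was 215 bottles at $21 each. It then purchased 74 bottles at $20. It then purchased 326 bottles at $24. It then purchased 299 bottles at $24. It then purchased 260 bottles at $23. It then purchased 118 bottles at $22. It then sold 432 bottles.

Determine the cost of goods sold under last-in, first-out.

COGS = $9,872

Sale 1 (432) [LIFO — newest first]: 118 @ $22 + 260 @ $23 + 54 @ $24 = $9,872
Ending inventory: 215 @ $21 + 74 @ $20 + 326 @ $24 + 245 @ $24 = $19,699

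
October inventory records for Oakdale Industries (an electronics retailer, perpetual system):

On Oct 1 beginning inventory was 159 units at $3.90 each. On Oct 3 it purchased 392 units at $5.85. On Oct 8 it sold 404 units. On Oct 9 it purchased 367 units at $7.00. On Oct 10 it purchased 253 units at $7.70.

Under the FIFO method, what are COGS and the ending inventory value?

COGS = $2,053.35; ending inventory = $5,377.05

Oct 8, 404 sold [FIFO — oldest first]: 159 @ $3.90 + 245 @ $5.85 = $2,053.35
Ending inventory: 147 @ $5.85 + 367 @ $7.00 + 253 @ $7.70 = $5,377.05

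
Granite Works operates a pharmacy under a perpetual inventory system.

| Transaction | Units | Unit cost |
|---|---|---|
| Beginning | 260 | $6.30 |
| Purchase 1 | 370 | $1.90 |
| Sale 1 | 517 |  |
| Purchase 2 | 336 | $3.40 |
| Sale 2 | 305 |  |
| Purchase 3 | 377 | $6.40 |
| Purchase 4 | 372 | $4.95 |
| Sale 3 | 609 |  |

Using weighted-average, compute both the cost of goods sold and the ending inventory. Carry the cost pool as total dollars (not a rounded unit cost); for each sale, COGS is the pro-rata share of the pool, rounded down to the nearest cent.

After Beginning: 260 on hand, pool $1,638.00 (≈ $6.3000 each)
After Purchase 1: 630 on hand, pool $2,341.00 (≈ $3.7159 each)
Sale 1, sell 517: 517/630 × $2,341.00 → $1,921.10
After Purchase 2: 449 on hand, pool $1,562.30 (≈ $3.4795 each)
Sale 2, sell 305: 305/449 × $1,562.30 → $1,061.25
After Purchase 3: 521 on hand, pool $2,913.85 (≈ $5.5928 each)
After Purchase 4: 893 on hand, pool $4,755.25 (≈ $5.3250 each)
Sale 3, sell 609: 609/893 × $4,755.25 → $3,242.94
Total COGS = $1,921.10 + $1,061.25 + $3,242.94 = $6,225.29
Ending inventory (cost pool remaining) = $1,512.31
Check: goods available $7,737.60 = COGS $6,225.29 + ending $1,512.31

COGS = $6,225.29; ending inventory = $1,512.31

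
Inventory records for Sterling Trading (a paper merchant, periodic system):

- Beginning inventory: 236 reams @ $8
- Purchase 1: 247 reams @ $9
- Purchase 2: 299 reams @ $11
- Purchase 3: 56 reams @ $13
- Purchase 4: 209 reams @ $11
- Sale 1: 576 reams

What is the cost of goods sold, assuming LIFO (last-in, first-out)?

COGS = $6,424

Sale 1 (576) [LIFO — newest first]: 209 @ $11 + 56 @ $13 + 299 @ $11 + 12 @ $9 = $6,424
Ending inventory: 236 @ $8 + 235 @ $9 = $4,003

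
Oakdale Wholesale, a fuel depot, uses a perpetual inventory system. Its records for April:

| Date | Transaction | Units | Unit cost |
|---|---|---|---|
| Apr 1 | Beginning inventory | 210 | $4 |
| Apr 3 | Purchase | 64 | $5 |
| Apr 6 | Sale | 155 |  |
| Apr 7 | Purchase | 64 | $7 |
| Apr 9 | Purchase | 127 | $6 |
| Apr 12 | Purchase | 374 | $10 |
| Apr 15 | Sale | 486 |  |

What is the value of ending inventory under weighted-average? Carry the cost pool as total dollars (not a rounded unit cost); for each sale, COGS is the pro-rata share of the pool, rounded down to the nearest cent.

After Apr 1: 210 on hand, pool $840.00 (≈ $4.0000 each)
After Apr 3: 274 on hand, pool $1,160.00 (≈ $4.2336 each)
Apr 6, sell 155: 155/274 × $1,160.00 → $656.20
After Apr 7: 183 on hand, pool $951.80 (≈ $5.2011 each)
After Apr 9: 310 on hand, pool $1,713.80 (≈ $5.5284 each)
After Apr 12: 684 on hand, pool $5,453.80 (≈ $7.9734 each)
Apr 15, sell 486: 486/684 × $5,453.80 → $3,875.06
Total COGS = $656.20 + $3,875.06 = $4,531.26
Ending inventory (cost pool remaining) = $1,578.74
Check: goods available $6,110.00 = COGS $4,531.26 + ending $1,578.74

Ending inventory = $1,578.74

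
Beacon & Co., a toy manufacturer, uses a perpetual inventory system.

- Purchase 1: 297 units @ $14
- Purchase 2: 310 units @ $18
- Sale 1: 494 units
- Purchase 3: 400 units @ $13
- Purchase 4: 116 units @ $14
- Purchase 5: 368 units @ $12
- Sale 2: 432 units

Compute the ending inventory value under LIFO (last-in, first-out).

Sale 1 (494) [LIFO — newest first]: 310 @ $18 + 184 @ $14 = $8,156
Sale 2 (432) [LIFO — newest first]: 368 @ $12 + 64 @ $14 = $5,312
Total COGS = $8,156 + $5,312 = $13,468
Ending inventory: 113 @ $14 + 400 @ $13 + 52 @ $14 = $7,510

Ending inventory = $7,510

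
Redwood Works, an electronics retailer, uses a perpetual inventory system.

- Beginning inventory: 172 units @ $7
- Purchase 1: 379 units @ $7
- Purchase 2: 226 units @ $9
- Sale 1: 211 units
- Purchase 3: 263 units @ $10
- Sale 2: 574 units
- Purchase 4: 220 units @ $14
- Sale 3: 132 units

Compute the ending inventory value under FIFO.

Sale 1 (211) [FIFO — oldest first]: 172 @ $7 + 39 @ $7 = $1,477
Sale 2 (574) [FIFO — oldest first]: 340 @ $7 + 226 @ $9 + 8 @ $10 = $4,494
Sale 3 (132) [FIFO — oldest first]: 132 @ $10 = $1,320
Total COGS = $1,477 + $4,494 + $1,320 = $7,291
Ending inventory: 123 @ $10 + 220 @ $14 = $4,310

Ending inventory = $4,310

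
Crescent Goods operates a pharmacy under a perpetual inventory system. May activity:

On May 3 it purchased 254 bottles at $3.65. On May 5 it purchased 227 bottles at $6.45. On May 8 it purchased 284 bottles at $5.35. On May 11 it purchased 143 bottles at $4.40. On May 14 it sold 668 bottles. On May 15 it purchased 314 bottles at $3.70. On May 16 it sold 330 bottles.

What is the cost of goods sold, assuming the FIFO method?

May 14, 668 sold [FIFO — oldest first]: 254 @ $3.65 + 227 @ $6.45 + 187 @ $5.35 = $3,391.70
May 16, 330 sold [FIFO — oldest first]: 97 @ $5.35 + 143 @ $4.40 + 90 @ $3.70 = $1,481.15
Total COGS = $3,391.70 + $1,481.15 = $4,872.85
Ending inventory: 224 @ $3.70 = $828.80

COGS = $4,872.85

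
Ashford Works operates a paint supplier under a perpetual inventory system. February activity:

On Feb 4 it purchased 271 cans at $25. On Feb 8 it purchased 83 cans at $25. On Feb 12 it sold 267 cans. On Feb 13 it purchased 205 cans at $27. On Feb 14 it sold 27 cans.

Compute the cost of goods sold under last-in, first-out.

Feb 12, 267 sold [LIFO — newest first]: 83 @ $25 + 184 @ $25 = $6,675
Feb 14, 27 sold [LIFO — newest first]: 27 @ $27 = $729
Total COGS = $6,675 + $729 = $7,404
Ending inventory: 87 @ $25 + 178 @ $27 = $6,981

COGS = $7,404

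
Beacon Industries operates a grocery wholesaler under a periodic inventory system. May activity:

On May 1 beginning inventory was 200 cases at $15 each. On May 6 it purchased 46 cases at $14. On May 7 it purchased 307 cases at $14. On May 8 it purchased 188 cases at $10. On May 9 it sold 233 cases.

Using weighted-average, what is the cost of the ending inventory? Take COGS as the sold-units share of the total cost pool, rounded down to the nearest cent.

Ending inventory = $6,733.58

May 9, sell 233: 233/741 × $9,822.00 → $3,088.42
Ending inventory (cost pool remaining) = $6,733.58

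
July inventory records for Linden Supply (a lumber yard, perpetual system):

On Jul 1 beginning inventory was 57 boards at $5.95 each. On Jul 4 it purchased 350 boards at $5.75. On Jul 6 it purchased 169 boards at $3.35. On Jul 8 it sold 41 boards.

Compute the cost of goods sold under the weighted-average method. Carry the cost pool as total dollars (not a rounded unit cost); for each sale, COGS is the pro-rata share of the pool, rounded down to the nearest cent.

COGS = $207.69

After Jul 1: 57 on hand, pool $339.15 (≈ $5.9500 each)
After Jul 4: 407 on hand, pool $2,351.65 (≈ $5.7780 each)
After Jul 6: 576 on hand, pool $2,917.80 (≈ $5.0656 each)
Jul 8, sell 41: 41/576 × $2,917.80 → $207.69
Ending inventory (cost pool remaining) = $2,710.11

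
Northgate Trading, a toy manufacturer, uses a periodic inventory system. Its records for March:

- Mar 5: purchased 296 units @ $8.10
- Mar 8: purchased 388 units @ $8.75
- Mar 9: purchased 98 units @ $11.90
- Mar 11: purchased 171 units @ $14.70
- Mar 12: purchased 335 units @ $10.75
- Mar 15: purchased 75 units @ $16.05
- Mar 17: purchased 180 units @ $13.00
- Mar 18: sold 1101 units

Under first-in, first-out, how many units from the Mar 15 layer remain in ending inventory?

Mar 18, 1101 sold [FIFO — oldest first]: 296 @ $8.10 + 388 @ $8.75 + 98 @ $11.90 + 171 @ $14.70 + 148 @ $10.75 = $11,063.50
Ending inventory: 187 @ $10.75 + 75 @ $16.05 + 180 @ $13.00 = $5,554.00
Check: goods available $16,617.50 = COGS $11,063.50 + ending $5,554.00

75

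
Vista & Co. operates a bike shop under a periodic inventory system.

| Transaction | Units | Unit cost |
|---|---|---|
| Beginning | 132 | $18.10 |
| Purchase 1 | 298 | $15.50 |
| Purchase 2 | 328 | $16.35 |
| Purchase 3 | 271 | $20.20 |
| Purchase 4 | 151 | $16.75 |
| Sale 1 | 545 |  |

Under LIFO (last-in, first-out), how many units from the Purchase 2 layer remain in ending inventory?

Sale 1 (545) [LIFO — newest first]: 151 @ $16.75 + 271 @ $20.20 + 123 @ $16.35 = $10,014.50
Ending inventory: 132 @ $18.10 + 298 @ $15.50 + 205 @ $16.35 = $10,359.95
Check: goods available $20,374.45 = COGS $10,014.50 + ending $10,359.95

205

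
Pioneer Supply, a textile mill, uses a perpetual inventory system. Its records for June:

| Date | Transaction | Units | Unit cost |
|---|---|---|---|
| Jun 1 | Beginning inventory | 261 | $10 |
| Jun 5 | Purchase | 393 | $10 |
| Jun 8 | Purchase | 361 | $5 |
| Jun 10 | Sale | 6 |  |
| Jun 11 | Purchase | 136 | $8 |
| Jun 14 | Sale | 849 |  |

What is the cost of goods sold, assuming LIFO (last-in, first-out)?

Jun 10, 6 sold [LIFO — newest first]: 6 @ $5 = $30
Jun 14, 849 sold [LIFO — newest first]: 136 @ $8 + 355 @ $5 + 358 @ $10 = $6,443
Total COGS = $30 + $6,443 = $6,473
Ending inventory: 261 @ $10 + 35 @ $10 = $2,960
Check: goods available $9,433 = COGS $6,473 + ending $2,960

COGS = $6,473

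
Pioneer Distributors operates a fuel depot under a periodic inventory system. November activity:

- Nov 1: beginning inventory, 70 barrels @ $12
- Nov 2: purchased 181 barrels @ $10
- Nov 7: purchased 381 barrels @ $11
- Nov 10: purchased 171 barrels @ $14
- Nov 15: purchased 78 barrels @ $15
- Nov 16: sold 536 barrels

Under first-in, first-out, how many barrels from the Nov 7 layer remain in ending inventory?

Nov 16, 536 sold [FIFO — oldest first]: 70 @ $12 + 181 @ $10 + 285 @ $11 = $5,785
Ending inventory: 96 @ $11 + 171 @ $14 + 78 @ $15 = $4,620

96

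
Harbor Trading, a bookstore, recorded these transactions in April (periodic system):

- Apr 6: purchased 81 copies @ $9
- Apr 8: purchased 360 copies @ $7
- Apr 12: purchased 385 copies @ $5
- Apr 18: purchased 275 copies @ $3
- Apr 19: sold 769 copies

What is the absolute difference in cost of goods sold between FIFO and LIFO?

FIFO COGS: 81 @ $9 + 360 @ $7 + 328 @ $5 = $4,889
LIFO COGS: 275 @ $3 + 385 @ $5 + 109 @ $7 = $3,513
Difference = |$4,889 − $3,513| = $1,376

$1,376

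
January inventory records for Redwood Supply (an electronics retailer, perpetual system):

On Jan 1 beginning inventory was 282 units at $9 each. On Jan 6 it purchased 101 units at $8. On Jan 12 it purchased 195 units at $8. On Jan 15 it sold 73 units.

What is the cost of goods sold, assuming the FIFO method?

Jan 15, 73 sold [FIFO — oldest first]: 73 @ $9 = $657
Ending inventory: 209 @ $9 + 101 @ $8 + 195 @ $8 = $4,249
Check: goods available $4,906 = COGS $657 + ending $4,249

COGS = $657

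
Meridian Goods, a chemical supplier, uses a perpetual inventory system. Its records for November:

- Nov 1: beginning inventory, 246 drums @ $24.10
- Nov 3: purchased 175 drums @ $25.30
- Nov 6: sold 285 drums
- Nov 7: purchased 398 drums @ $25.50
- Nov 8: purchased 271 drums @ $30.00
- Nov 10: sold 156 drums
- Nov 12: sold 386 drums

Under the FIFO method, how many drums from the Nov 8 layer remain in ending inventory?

Nov 6, 285 sold [FIFO — oldest first]: 246 @ $24.10 + 39 @ $25.30 = $6,915.30
Nov 10, 156 sold [FIFO — oldest first]: 136 @ $25.30 + 20 @ $25.50 = $3,950.80
Nov 12, 386 sold [FIFO — oldest first]: 378 @ $25.50 + 8 @ $30.00 = $9,879.00
Total COGS = $6,915.30 + $3,950.80 + $9,879.00 = $20,745.10
Ending inventory: 263 @ $30.00 = $7,890.00
Check: goods available $28,635.10 = COGS $20,745.10 + ending $7,890.00

263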